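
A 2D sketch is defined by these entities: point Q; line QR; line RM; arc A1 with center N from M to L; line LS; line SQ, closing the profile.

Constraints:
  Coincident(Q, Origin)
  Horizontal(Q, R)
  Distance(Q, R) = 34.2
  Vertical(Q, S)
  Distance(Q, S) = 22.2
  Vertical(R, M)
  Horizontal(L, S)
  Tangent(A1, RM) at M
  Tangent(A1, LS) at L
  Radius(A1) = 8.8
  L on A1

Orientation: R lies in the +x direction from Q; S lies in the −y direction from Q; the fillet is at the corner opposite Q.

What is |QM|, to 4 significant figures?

36.73

Q is at the origin; Q and R share the same y with |QR| = 34.2 and R on the +x side, so R = (34.20, 0.000). Q and S share the same x with |QS| = 22.2 and S on the −y side, so S = (0.000, -22.20). The virtual corner opposite Q is at (34.20, -22.20). Since A1 is tangent to RM there, NM ⟂ RM and A1 meets LS tangentially, so NL is at right angles to LS, with radius 8.8, so the center N sits 8.8 in from both sides at N = (25.40, -13.40). That places the tangent points at M = (34.20, -13.40) on RM and L = (25.40, -22.20) on LS. Then |QM| = |M − Q| = 36.73.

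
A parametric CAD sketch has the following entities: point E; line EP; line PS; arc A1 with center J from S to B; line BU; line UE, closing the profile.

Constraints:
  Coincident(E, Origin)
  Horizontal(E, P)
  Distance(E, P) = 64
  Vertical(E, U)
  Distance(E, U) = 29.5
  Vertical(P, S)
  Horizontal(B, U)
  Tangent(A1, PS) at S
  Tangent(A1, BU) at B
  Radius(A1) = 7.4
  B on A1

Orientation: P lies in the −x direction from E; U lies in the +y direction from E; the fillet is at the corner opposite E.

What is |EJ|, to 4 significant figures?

60.76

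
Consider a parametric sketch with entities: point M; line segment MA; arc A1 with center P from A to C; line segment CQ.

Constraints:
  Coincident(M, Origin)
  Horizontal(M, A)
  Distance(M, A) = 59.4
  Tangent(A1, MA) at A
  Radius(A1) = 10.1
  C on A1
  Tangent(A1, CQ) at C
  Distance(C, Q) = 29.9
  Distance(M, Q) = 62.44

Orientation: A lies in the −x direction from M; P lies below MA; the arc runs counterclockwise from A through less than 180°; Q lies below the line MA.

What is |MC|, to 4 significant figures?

69.21

Checks: M = (0.00, 0.00) ✓; |PC| = 10.10 ✓; ∠(PC, CQ) = 90.00° ✓; |CQ| = 29.90 ✓; |MQ| = 62.44 ✓.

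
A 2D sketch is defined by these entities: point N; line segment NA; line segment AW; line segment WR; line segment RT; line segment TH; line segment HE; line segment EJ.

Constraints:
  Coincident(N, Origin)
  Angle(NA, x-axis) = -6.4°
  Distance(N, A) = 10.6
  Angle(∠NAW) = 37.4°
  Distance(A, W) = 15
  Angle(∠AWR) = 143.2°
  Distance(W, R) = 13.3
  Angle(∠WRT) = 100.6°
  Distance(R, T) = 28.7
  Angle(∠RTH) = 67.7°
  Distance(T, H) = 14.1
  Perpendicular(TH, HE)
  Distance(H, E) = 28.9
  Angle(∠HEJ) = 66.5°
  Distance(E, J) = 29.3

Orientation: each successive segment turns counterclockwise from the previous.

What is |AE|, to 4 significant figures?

25.60

∠RTH = 67.7° gives TH at 4.700° from the x-axis; with |TH| = 14.1, H = (-8.119, -15.38). TH is perpendicular to HE, so HE runs at 94.70°; with |HE| = 28.9, E = (-10.49, 13.42). Then |AE| = |E − A| = 25.60.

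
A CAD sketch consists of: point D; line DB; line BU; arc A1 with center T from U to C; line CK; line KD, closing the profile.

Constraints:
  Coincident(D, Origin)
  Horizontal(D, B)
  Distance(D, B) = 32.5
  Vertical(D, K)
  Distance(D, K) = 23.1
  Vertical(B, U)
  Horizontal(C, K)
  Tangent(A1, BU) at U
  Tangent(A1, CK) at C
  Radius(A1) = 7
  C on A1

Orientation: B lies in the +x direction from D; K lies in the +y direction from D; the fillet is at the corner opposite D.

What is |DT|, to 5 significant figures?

30.157

D is at the origin; D and B share the same y with |DB| = 32.5 and B on the +x side, so B = (32.500, 0.0000). DK is vertical with |DK| = 23.1 and K on the +y side, so K = (0.0000, 23.100). The virtual corner opposite D is at (32.500, 23.100). Since A1 is tangent to BU there, TU ⟂ BU and tangency of A1 to CK means the radius TC is perpendicular to CK, with radius 7.0, so the center T sits 7.0 in from both sides at T = (25.500, 16.100). Then |DT| = |T − D| = 30.157.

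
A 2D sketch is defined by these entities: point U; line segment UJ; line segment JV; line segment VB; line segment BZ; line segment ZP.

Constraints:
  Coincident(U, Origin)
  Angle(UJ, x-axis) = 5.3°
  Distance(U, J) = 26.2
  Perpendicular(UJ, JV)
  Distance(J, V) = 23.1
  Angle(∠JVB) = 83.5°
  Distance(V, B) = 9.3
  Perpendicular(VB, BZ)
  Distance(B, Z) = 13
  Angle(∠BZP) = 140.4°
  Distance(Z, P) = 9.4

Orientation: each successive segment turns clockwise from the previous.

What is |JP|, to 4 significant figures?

2.796

VB ⟂ BZ, so BZ runs at 88.80°; with |BZ| = 13.0, Z = (19.20, -7.389). ∠BZP = 140.4° gives ZP at 49.20° from the x-axis; with |ZP| = 9.4, P = (25.34, -0.2735). Then |JP| = |P − J| = 2.796.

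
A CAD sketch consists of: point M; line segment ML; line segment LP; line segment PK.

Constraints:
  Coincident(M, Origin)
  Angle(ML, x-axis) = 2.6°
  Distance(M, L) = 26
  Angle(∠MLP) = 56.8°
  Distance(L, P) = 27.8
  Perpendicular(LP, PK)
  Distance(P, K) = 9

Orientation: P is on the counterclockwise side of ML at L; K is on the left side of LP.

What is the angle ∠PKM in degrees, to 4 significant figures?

133.2°

M is at the origin; ML runs at 2.6° with length 26.0, so L = 26.0·(cos 2.6°, sin 2.6°) = (25.97, 1.179). ∠MLP = 56.8°, so LP runs at 2.6° + (180° − 56.8°) = 125.8° from the x-axis; with |LP| = 27.8, P = L + 27.8·(cos 125.8°, sin 125.8°) = (9.711, 23.73). LP ⟂ PK; with |PK| = 9.0 on the left of LP, K = P + 9.0·(-0.8111, -0.5850) = (2.412, 18.46). Then cos ∠PKM = KP·KM / (|KP||KM|), giving 133.2°.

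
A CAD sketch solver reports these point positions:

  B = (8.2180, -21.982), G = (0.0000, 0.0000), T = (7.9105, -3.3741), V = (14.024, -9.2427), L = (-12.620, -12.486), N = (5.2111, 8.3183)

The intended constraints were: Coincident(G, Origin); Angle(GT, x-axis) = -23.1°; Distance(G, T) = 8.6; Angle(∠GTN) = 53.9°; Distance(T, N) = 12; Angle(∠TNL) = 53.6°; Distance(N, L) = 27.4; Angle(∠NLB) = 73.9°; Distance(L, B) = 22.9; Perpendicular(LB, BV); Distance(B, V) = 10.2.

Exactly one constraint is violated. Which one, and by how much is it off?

Distance(B, V) = 10.2 — off by 3.80.

G = (0.00, 0.00) ✓; GT at -23.10° ✓; |GT| = 8.600 ✓; ∠GTN = 53.90° ✓; |TN| = 12.00 ✓; ∠TNL = 53.60° ✓; |NL| = 27.40 ✓; ∠NLB = 73.90° ✓; |LB| = 22.90 ✓; ∠(LB, BV) = 90.00° ✓; |BV| = 14.00 ✗.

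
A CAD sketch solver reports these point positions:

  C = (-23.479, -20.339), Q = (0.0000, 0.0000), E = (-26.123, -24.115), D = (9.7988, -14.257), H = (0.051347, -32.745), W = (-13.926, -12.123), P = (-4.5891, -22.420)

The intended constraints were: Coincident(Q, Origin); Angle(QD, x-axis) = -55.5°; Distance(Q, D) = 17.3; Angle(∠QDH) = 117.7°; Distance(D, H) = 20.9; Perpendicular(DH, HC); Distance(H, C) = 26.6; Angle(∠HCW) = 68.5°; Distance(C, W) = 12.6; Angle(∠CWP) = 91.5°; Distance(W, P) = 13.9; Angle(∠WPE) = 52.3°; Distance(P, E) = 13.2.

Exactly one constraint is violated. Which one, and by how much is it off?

Distance(P, E) = 13.2 — off by 8.40.

Q = (0.00, 0.00) ✓; QD at -55.50° ✓; |QD| = 17.30 ✓; ∠QDH = 117.7° ✓; |DH| = 20.90 ✓; ∠(DH, HC) = 90.00° ✓; |HC| = 26.60 ✓; ∠HCW = 68.50° ✓; |CW| = 12.60 ✓; ∠CWP = 91.50° ✓; |WP| = 13.90 ✓; ∠WPE = 52.30° ✓; |PE| = 21.60 ✗.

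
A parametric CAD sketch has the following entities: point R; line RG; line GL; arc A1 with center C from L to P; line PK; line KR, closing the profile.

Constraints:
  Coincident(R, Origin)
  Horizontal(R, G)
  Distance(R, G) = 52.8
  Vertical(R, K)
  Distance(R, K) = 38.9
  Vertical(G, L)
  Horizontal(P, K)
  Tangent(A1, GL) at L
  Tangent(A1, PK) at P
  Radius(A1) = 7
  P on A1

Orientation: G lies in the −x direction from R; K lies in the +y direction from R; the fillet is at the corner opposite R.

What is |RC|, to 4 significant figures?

55.81

R is at the origin; RG is horizontal with |RG| = 52.8 and G on the −x side, so G = (-52.80, 0.000). R and K share the same x with |RK| = 38.9 and K on the +y side, so K = (0.000, 38.90). The virtual corner opposite R is at (-52.80, 38.90). A1 meets GL tangentially, so CL is at right angles to GL and tangency of A1 to PK means the radius CP is perpendicular to PK, with radius 7.0, so the center C sits 7.0 in from both sides at C = (-45.80, 31.90). Then |RC| = |C − R| = 55.81.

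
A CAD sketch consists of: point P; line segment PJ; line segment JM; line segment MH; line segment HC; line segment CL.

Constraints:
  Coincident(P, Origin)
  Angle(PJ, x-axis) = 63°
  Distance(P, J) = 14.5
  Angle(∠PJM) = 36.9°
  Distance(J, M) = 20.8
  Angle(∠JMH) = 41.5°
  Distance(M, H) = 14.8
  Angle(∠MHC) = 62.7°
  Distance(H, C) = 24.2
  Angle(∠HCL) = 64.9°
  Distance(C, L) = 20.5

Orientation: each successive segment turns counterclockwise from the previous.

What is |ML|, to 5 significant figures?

10.260

P is at the origin; PJ runs at 63.0° with length 14.5, so J = (6.5829, 12.920). ∠PJM = 36.9° gives JM at -153.90° from the x-axis; with |JM| = 20.8, M = (-12.096, 3.7689). ∠JMH = 41.5° gives MH at -15.400° from the x-axis; with |MH| = 14.8, H = (2.1725, -0.16137). ∠MHC = 62.7° gives HC at 101.90° from the x-axis; with |HC| = 24.2, C = (-2.8176, 23.519). ∠HCL = 64.9° gives CL at -143.00° from the x-axis; with |CL| = 20.5, L = (-19.190, 11.181). Then |ML| = |L − M| = 10.260.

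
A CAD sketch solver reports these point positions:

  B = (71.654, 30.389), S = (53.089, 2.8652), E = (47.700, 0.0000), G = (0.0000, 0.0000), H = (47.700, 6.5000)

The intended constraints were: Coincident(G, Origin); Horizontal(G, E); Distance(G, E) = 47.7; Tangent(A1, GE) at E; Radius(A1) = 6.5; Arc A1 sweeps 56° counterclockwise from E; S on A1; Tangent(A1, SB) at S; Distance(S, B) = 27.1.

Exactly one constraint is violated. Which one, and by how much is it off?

Distance(S, B) = 27.1 — off by 6.10.

G = (0.00, 0.00) ✓; G.y = 0.00, E.y = 0.00 ✓; |GE| = 47.70 ✓; ∠(HE, EG) = 90.00° ✓; |HE| = 6.500 ✓; bearing(H→S) − bearing(H→E) = 56.00° ✓; |HS| = 6.500 ✓; ∠(HS, SB) = 90.00° ✓; |SB| = 33.20 ✗.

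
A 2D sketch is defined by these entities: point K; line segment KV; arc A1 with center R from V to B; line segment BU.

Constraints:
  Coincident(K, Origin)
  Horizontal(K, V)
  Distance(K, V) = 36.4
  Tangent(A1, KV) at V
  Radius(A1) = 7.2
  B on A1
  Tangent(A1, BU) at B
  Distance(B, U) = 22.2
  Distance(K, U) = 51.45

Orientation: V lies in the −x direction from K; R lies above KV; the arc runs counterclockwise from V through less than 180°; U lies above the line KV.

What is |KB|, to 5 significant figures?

32.190

Checks: |RB| = 7.200 ✓; ∠(RB, BU) = 90.00° ✓; |BU| = 22.20 ✓; |KU| = 51.45 ✓.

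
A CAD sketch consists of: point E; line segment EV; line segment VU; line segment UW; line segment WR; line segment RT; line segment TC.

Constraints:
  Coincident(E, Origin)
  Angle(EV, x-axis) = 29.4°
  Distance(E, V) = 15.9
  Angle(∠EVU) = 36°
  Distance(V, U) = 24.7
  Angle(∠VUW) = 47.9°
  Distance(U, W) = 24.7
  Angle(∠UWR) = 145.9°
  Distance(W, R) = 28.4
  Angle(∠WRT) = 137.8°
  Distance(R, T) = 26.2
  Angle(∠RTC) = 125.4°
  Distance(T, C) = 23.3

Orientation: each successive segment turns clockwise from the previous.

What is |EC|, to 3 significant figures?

61.5

E is at the origin; EV runs at 29.4° with length 15.9, so V = (13.9, 7.81). ∠EVU = 36.0° gives VU at -115° from the x-axis; with |VU| = 24.7, U = (3.57, -14.7). ∠VUW = 47.9° gives UW at 113° from the x-axis; with |UW| = 24.7, W = (-6.20, 8.03). ∠UWR = 145.9° gives WR at 79.2° from the x-axis; with |WR| = 28.4, R = (-0.878, 35.9). ∠WRT = 137.8° gives RT at 37.0° from the x-axis; with |RT| = 26.2, T = (20.0, 51.7). ∠RTC = 125.4° gives TC at -17.6° from the x-axis; with |TC| = 23.3, C = (42.3, 44.7). Then |EC| = |C − E| = 61.5.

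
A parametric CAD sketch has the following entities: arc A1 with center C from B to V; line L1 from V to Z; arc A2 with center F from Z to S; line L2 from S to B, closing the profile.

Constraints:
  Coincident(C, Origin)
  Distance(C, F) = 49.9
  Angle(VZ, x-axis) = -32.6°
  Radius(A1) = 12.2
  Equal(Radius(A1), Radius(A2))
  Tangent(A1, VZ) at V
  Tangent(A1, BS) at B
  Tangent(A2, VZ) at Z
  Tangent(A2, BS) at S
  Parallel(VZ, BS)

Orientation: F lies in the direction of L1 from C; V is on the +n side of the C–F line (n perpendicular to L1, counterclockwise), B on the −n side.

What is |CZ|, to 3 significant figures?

51.4

The slot axis is L1's direction at -32.6°, so u = (cos -32.6°, sin -32.6°) = (0.842, -0.539) and n = (−sin -32.6°, cos -32.6°) = (0.539, 0.842). C is at the origin and F lies 49.9 along u from C, so F = 49.9·u = (42.0, -26.9). Tangency of A1 to both parallel lines with radius 12.2 puts V and B at C ± 12.2·n: V = (6.57, 10.3), B = (-6.57, -10.3). Equal radii place Z and S the same way about F: Z = F + 12.2·n = (48.6, -16.6), S = F − 12.2·n = (35.5, -37.2). Then |CZ| = |Z − C| = 51.4.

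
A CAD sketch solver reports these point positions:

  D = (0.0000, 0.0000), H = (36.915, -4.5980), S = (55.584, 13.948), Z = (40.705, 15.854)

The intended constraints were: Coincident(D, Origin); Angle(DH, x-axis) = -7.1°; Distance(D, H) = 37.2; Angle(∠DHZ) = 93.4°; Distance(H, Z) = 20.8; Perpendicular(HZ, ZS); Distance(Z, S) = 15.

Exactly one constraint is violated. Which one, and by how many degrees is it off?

Perpendicular(HZ, ZS) — off by 3.20°.

D = (0.00, 0.00) ✓; DH at -7.100° ✓; |DH| = 37.20 ✓; ∠DHZ = 93.40° ✓; |HZ| = 20.80 ✓; ∠(HZ, ZS) = 86.80° ✗; |ZS| = 15.00 ✓.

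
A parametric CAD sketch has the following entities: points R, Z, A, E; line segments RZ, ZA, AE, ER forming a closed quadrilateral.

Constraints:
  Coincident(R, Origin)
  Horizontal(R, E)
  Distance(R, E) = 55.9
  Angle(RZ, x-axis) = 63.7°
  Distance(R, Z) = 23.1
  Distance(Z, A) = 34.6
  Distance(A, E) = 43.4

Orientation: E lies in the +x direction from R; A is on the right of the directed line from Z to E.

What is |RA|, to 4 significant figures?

20.02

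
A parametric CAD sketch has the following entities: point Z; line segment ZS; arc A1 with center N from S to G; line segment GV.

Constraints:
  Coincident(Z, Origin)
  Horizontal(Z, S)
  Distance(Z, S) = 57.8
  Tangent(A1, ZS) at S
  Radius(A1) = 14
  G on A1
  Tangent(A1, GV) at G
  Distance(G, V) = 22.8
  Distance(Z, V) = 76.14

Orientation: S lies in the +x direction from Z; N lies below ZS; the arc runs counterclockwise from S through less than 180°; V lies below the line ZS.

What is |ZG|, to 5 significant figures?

53.992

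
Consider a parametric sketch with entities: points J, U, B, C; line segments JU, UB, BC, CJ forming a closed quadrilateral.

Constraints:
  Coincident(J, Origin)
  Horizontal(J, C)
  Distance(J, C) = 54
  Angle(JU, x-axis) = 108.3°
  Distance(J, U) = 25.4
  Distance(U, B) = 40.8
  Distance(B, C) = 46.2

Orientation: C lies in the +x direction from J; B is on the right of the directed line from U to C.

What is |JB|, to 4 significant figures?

15.92

J is at the origin; JC is horizontal with |JC| = 54.0 and C in +x, so C = (54.0, 0). JU runs at 108.3° with |JU| = 25.4, so U = (-7.975, 24.12). B is determined by |UB| = 40.8 and |BC| = 46.2 together: it lies at the intersection of circle(U, 40.8) and circle(C, 46.2). With |UC| = 66.50, the foot of the radical line on UC is 29.72 from U and the perpendicular offset is √(40.8² − 29.72²) = 27.95. Taking the right-of-UC solution: B = (9.584, -12.71).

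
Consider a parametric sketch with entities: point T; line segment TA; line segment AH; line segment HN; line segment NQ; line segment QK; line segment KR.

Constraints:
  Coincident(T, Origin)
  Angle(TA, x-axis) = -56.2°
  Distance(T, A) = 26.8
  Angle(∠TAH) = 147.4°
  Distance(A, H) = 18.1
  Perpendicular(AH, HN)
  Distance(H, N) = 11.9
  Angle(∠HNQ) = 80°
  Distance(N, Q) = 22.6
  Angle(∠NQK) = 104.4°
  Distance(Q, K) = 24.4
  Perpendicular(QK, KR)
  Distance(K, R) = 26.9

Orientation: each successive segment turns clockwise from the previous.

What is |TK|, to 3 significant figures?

35.0

T is at the origin; TA runs at -56.2° with length 26.8, so A = (14.9, -22.3). ∠TAH = 147.4° gives AH at -88.8° from the x-axis; with |AH| = 18.1, H = (15.3, -40.4). The perpendicularity gives HN at right angles to AH, so HN runs at -179°; with |HN| = 11.9, N = (3.39, -40.6). ∠HNQ = 80.0° gives NQ at 81.2° from the x-axis; with |NQ| = 22.6, Q = (6.85, -18.3). ∠NQK = 104.4° gives QK at 5.60° from the x-axis; with |QK| = 24.4, K = (31.1, -15.9). Then |TK| = |K − T| = 35.0.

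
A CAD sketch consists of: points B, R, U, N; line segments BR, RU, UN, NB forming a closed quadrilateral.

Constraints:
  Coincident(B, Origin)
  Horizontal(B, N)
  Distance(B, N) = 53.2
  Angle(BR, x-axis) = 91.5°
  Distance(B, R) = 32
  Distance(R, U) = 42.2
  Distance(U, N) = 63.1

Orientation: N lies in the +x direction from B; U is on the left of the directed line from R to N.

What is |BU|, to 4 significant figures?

67.03

Checks: |RU| = 42.20 ✓; |UN| = 63.10 ✓.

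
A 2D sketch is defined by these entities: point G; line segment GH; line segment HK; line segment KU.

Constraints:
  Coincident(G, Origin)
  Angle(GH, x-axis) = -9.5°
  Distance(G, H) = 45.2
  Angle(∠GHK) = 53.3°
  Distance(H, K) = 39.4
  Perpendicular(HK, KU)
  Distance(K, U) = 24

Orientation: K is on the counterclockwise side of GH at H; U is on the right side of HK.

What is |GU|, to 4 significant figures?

61.50

∠GHK = 53.3°, so HK runs at -9.5° + (180° − 53.3°) = 117.2° from the x-axis; with |HK| = 39.4, K = H + 39.4·(cos 117.2°, sin 117.2°) = (26.57, 27.58). The perpendicularity gives KU at right angles to HK; with |KU| = 24.0 on the right of HK, U = K + 24.0·(0.8894, 0.4571) = (47.92, 38.55). Then |GU| = |U − G| = 61.50.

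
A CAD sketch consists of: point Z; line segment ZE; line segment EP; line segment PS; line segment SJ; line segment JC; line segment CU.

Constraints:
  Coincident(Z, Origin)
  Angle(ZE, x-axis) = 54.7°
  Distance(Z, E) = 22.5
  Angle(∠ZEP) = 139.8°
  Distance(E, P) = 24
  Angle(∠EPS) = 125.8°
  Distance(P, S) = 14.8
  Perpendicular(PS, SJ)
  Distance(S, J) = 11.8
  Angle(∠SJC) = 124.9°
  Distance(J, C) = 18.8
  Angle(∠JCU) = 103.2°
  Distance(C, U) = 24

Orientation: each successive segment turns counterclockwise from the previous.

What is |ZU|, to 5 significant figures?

35.905

∠SJC = 124.9° gives JC at -65.800° from the x-axis; with |JC| = 18.8, C = (-0.10080, 22.603). ∠JCU = 103.2° gives CU at 11.000° from the x-axis; with |CU| = 24.0, U = (23.458, 27.182). Then |ZU| = |U − Z| = 35.905.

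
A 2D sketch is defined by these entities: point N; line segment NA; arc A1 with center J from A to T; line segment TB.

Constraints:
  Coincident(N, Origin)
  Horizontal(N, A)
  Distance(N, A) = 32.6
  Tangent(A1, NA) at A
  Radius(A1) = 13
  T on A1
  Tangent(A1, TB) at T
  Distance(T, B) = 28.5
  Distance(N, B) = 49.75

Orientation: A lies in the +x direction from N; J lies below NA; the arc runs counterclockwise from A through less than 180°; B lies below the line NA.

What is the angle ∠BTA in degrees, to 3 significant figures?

130°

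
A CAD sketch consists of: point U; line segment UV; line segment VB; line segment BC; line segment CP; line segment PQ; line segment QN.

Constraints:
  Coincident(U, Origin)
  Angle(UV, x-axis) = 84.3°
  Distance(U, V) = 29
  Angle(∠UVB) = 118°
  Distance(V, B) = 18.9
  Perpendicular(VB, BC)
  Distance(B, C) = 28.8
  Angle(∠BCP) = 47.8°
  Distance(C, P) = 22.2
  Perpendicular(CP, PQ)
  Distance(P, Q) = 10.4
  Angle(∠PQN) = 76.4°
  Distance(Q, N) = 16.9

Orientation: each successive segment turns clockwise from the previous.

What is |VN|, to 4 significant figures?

27.66

CP is perpendicular to PQ, so PQ runs at 70.10°; with |PQ| = 10.4, Q = (13.96, 26.72). ∠PQN = 76.4° gives QN at -33.50° from the x-axis; with |QN| = 16.9, N = (28.05, 17.39). Then |VN| = |N − V| = 27.66.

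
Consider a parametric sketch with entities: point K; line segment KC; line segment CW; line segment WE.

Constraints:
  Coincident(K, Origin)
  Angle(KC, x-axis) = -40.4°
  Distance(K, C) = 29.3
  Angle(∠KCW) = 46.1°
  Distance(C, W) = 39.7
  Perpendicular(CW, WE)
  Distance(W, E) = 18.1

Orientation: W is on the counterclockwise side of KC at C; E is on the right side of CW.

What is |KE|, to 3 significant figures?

43.7

K is at the origin; KC runs at -40.4° with length 29.3, so C = 29.3·(cos -40.4°, sin -40.4°) = (22.3, -19.0). ∠KCW = 46.1°, so CW runs at -40.4° + (180° − 46.1°) = 93.5° from the x-axis; with |CW| = 39.7, W = C + 39.7·(cos 93.5°, sin 93.5°) = (19.9, 20.6). CW is perpendicular to WE; with |WE| = 18.1 on the right of CW, E = W + 18.1·(0.998, 0.0610) = (38.0, 21.7). Then |KE| = |E − K| = 43.7.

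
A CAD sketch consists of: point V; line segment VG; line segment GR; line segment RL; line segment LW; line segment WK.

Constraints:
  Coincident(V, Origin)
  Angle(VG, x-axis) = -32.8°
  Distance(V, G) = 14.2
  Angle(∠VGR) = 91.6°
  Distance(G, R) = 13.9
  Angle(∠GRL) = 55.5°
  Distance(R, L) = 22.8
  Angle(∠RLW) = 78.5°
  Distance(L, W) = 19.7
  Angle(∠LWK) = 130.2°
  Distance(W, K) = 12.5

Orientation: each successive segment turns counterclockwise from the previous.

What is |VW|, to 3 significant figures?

15.6

V is at the origin; VG runs at -32.8° with length 14.2, so G = (11.9, -7.69). ∠VGR = 91.6° gives GR at 55.6° from the x-axis; with |GR| = 13.9, R = (19.8, 3.78). ∠GRL = 55.5° gives RL at -180° from the x-axis; with |RL| = 22.8, L = (-3.01, 3.74). ∠RLW = 78.5° gives LW at -78.4° from the x-axis; with |LW| = 19.7, W = (0.950, -15.6). Then |VW| = |W − V| = 15.6.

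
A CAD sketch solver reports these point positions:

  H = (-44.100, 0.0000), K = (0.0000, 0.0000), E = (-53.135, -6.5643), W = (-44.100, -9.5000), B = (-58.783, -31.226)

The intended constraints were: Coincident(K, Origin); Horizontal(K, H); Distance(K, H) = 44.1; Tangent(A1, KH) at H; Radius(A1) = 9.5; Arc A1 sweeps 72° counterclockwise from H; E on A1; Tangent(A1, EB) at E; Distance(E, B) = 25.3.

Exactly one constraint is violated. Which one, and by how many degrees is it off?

Tangent(A1, EB) at E — off by 5.10°.

K = (0.00, 0.00) ✓; K.y = 0.00, H.y = 0.00 ✓; |KH| = 44.10 ✓; ∠(WH, HK) = 90.00° ✓; |WH| = 9.500 ✓; bearing(W→E) − bearing(W→H) = 72.00° ✓; |WE| = 9.500 ✓; ∠(WE, EB) = 84.90° ✗; |EB| = 25.30 ✓.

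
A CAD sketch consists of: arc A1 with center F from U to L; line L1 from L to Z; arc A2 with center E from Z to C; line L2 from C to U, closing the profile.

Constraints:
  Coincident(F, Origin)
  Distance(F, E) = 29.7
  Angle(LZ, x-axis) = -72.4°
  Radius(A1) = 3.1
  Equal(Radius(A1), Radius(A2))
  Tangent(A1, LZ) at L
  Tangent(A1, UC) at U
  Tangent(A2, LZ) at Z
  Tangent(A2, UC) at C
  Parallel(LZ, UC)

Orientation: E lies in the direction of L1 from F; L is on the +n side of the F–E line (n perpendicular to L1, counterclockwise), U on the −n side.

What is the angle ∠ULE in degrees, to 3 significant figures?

84.0°

The slot axis is L1's direction at -72.4°, so u = (cos -72.4°, sin -72.4°) = (0.302, -0.953) and n = (−sin -72.4°, cos -72.4°) = (0.953, 0.302). F is at the origin and E lies 29.7 along u from F, so E = 29.7·u = (8.98, -28.3). Tangency of A1 to both parallel lines with radius 3.1 puts L and U at F ± 3.1·n: L = (2.95, 0.937), U = (-2.95, -0.937). Then cos ∠ULE = LU·LE / (|LU||LE|), giving 84.0°.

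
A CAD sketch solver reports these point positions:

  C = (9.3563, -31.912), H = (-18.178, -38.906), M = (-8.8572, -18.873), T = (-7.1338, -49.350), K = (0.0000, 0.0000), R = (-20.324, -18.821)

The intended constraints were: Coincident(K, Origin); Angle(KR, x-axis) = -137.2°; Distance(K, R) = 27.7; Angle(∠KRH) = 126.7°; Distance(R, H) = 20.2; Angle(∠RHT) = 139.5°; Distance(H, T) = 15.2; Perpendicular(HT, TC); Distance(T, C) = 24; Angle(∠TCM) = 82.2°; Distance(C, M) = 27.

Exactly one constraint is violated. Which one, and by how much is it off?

Distance(C, M) = 27 — off by 4.60.

K = (0.00, 0.00) ✓; KR at -137.2° ✓; |KR| = 27.70 ✓; ∠KRH = 126.7° ✓; |RH| = 20.20 ✓; ∠RHT = 139.5° ✓; |HT| = 15.20 ✓; ∠(HT, TC) = 90.00° ✓; |TC| = 24.00 ✓; ∠TCM = 82.20° ✓; |CM| = 22.40 ✗.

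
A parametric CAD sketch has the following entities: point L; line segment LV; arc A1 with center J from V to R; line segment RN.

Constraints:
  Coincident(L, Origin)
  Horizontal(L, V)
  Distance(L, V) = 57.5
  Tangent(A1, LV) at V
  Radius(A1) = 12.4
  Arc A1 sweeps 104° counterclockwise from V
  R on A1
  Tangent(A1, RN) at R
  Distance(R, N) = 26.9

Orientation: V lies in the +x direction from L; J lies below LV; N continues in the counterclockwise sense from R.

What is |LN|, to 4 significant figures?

66.51

L is at the origin; LV is horizontal with |LV| = 57.5 and V on the +x side, so V = (57.50, 0.000). Since A1 is tangent to LV there, JV ⟂ LV, so J = V + (0, -12.4) = (57.50, -12.40). On A1, V sits at bearing 90° from J; a 104° counterclockwise sweep puts R at bearing 194°, so R = J + 12.4·(cos 194°, sin 194°) = (45.47, -15.40). The tangent condition forces JR to be normal to RN, so RN runs along (−sin 194°, cos 194°); with |RN| = 26.9, N = (51.98, -41.50). Then |LN| = |N − L| = 66.51.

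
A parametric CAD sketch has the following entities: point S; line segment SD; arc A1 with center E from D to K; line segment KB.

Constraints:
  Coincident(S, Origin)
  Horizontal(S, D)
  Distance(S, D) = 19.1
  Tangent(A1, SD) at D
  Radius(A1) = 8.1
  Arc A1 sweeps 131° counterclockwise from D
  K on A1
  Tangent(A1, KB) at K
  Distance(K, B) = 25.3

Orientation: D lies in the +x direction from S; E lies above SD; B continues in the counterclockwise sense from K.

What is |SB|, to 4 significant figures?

33.63

S is at the origin; S and D share the same y with |SD| = 19.1 and D on the +x side, so D = (19.10, 0.000). A1 meets SD tangentially, so ED is at right angles to SD, so E = D + (0, 8.1) = (19.10, 8.100). On A1, D sits at bearing -90° from E; a 131° counterclockwise sweep puts K at bearing 41°, so K = E + 8.1·(cos 41°, sin 41°) = (25.21, 13.41). Since A1 is tangent to KB there, EK ⟂ KB, so KB runs along (−sin 41°, cos 41°); with |KB| = 25.3, B = (8.615, 32.51). Then |SB| = |B − S| = 33.63.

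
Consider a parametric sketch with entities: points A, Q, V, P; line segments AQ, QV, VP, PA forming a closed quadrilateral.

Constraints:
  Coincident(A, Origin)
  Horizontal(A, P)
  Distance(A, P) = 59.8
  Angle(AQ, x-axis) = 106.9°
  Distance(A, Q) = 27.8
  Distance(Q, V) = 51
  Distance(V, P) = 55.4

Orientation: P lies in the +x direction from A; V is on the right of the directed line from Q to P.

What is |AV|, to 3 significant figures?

23.3

A is at the origin; A and P share the same y with |AP| = 59.8 and P in +x, so P = (59.8, 0). AQ runs at 106.9° with |AQ| = 27.8, so Q = (-8.08, 26.6). V is determined by |QV| = 51.0 and |VP| = 55.4 together: it lies at the intersection of circle(Q, 51.0) and circle(P, 55.4). With |QP| = 72.9, the foot of the radical line on QP is 33.2 from Q and the perpendicular offset is √(51.0² − 33.2²) = 38.7. Taking the right-of-QP solution: V = (8.76, -21.5).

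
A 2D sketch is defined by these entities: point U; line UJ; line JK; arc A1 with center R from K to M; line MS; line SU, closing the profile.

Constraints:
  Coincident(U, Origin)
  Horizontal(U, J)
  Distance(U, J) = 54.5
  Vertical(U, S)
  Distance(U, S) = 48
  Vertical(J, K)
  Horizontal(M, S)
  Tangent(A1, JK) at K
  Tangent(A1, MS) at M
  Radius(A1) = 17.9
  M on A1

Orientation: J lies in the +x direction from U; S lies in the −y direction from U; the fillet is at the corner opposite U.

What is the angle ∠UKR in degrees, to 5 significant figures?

28.912°

U is at the origin; UJ is horizontal with |UJ| = 54.5 and J on the +x side, so J = (54.500, 0.0000). U and S share the same x with |US| = 48.0 and S on the −y side, so S = (0.0000, -48.000). The virtual corner opposite U is at (54.500, -48.000). A1 meets JK tangentially, so RK is at right angles to JK and since A1 is tangent to MS there, RM ⟂ MS, with radius 17.9, so the center R sits 17.9 in from both sides at R = (36.600, -30.100). That places the tangent points at K = (54.500, -30.100) on JK and M = (36.600, -48.000) on MS. Then cos ∠UKR = KU·KR / (|KU||KR|), giving 28.912°.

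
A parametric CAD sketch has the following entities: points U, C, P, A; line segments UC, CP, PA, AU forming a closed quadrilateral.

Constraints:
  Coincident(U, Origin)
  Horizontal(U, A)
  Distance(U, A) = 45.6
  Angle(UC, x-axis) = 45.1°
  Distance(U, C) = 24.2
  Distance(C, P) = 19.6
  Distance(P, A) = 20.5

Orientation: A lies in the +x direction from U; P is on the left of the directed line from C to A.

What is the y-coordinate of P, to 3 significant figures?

18.4

U is at the origin; U and A share the same y with |UA| = 45.6 and A in +x, so A = (45.6, 0). UC runs at 45.1° with |UC| = 24.2, so C = (17.1, 17.1). P is determined by |CP| = 19.6 and |PA| = 20.5 together: it lies at the intersection of circle(C, 19.6) and circle(A, 20.5). With |CA| = 33.3, the foot of the radical line on CA is 16.1 from C and the perpendicular offset is √(19.6² − 16.1²) = 11.2. Taking the left-of-CA solution: P = (36.6, 18.4).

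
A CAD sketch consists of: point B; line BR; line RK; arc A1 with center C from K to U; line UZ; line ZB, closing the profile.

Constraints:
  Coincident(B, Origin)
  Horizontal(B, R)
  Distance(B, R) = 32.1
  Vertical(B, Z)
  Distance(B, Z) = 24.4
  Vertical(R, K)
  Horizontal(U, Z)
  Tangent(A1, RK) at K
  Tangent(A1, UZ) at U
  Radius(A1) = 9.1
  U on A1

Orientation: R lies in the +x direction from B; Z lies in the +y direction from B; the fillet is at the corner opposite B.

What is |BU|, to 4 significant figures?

33.53

B is at the origin; B and R share the same y with |BR| = 32.1 and R on the +x side, so R = (32.10, 0.000). BZ is vertical with |BZ| = 24.4 and Z on the +y side, so Z = (0.000, 24.40). The virtual corner opposite B is at (32.10, 24.40). A1 meets RK tangentially, so CK is at right angles to RK and since A1 is tangent to UZ there, CU ⟂ UZ, with radius 9.1, so the center C sits 9.1 in from both sides at C = (23.00, 15.30). That places the tangent points at K = (32.10, 15.30) on RK and U = (23.00, 24.40) on UZ. Then |BU| = |U − B| = 33.53.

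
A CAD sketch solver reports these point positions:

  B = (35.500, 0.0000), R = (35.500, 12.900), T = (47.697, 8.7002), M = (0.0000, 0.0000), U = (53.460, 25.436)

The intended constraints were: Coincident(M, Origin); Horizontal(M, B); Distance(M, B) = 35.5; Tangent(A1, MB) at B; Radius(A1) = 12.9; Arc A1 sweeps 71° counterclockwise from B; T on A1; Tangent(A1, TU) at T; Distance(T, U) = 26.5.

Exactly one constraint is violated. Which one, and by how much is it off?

Distance(T, U) = 26.5 — off by 8.80.

M = (0.00, 0.00) ✓; M.y = 0.00, B.y = 0.00 ✓; |MB| = 35.50 ✓; ∠(RB, BM) = 90.00° ✓; |RB| = 12.90 ✓; bearing(R→T) − bearing(R→B) = 71.00° ✓; |RT| = 12.90 ✓; ∠(RT, TU) = 90.00° ✓; |TU| = 17.70 ✗.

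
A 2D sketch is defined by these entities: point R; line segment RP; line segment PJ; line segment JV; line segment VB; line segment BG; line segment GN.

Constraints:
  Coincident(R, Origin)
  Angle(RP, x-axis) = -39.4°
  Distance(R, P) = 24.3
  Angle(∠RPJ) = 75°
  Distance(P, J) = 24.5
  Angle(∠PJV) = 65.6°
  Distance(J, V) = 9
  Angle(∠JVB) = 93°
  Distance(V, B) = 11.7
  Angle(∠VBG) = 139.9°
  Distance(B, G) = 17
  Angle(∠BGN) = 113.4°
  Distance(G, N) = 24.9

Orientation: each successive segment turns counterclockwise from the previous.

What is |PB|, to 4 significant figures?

10.64

∠PJV = 65.6° gives JV at -180.0° from the x-axis; with |JV| = 9.0, V = (19.90, 6.888). ∠JVB = 93.0° gives VB at -93.00° from the x-axis; with |VB| = 11.7, B = (19.29, -4.796). Then |PB| = |B − P| = 10.64.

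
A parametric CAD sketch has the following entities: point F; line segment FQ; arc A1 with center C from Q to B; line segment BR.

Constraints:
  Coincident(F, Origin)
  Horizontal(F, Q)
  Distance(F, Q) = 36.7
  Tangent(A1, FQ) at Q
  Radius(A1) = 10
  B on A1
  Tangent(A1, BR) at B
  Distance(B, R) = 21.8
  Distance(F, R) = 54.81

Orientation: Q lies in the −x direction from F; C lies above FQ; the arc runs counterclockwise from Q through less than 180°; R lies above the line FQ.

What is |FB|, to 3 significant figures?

33.7

F is at the origin; F and Q share the same y with |FQ| = 36.7 and Q on the −x side, so Q = (-36.7, 0.00). The tangent condition forces CQ to be normal to FQ, so C = Q + (0, 10) = (-36.7, 10.0). Since CB ⟂ BR (tangency), |CR| = √(10.0² + 21.8²) = 24.0 regardless of where B sits on A1. So R lies on both circle(F, 54.81) and circle(C, 24.0); the above-FQ intersection is R = (-43.8, 32.9). B is the foot of the tangent from R: B = (-29.3, 16.7).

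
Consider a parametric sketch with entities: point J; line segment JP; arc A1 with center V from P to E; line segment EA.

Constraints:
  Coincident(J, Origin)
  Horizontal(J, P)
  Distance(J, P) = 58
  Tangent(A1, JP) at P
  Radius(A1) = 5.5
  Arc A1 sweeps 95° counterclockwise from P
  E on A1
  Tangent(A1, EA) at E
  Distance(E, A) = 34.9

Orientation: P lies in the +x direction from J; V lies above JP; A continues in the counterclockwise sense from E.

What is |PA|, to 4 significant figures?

40.82

J is at the origin; JP is horizontal with |JP| = 58.0 and P on the +x side, so P = (58.00, 0.000). Since A1 is tangent to JP there, VP ⟂ JP, so V = P + (0, 5.5) = (58.00, 5.500). On A1, P sits at bearing -90° from V; a 95° counterclockwise sweep puts E at bearing 5°, so E = V + 5.5·(cos 5°, sin 5°) = (63.48, 5.979). Since A1 is tangent to EA there, VE ⟂ EA, so EA runs along (−sin 5°, cos 5°); with |EA| = 34.9, A = (60.44, 40.75). Then |PA| = |A − P| = 40.82.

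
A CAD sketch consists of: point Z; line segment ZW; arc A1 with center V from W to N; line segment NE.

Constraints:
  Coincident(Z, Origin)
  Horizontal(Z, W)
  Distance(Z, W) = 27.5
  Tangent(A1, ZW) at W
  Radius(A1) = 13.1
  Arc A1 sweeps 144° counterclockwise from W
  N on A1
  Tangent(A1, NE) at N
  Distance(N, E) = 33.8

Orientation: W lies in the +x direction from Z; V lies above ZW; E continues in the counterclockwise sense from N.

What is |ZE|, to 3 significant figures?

44.3

On A1, W sits at bearing -90° from V; a 144° counterclockwise sweep puts N at bearing 54°, so N = V + 13.1·(cos 54°, sin 54°) = (35.2, 23.7). A1 meets NE tangentially, so VN is at right angles to NE, so NE runs along (−sin 54°, cos 54°); with |NE| = 33.8, E = (7.86, 43.6). Then |ZE| = |E − Z| = 44.3.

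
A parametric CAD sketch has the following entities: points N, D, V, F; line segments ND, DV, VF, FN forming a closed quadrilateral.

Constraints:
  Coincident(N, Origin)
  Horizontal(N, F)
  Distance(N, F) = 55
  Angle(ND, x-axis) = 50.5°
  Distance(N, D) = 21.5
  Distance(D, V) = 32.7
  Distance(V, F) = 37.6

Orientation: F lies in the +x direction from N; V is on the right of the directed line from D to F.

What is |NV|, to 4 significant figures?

25.75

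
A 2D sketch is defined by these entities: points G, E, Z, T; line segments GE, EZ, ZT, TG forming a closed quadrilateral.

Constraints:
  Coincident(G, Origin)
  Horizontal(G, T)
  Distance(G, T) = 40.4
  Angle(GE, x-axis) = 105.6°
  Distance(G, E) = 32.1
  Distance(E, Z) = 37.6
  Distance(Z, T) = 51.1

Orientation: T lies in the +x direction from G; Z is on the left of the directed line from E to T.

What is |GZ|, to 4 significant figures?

54.44

G is at the origin; G and T share the same y with |GT| = 40.4 and T in +x, so T = (40.4, 0). GE runs at 105.6° with |GE| = 32.1, so E = (-8.632, 30.92). Z is determined by |EZ| = 37.6 and |ZT| = 51.1 together: it lies at the intersection of circle(E, 37.6) and circle(T, 51.1). With |ET| = 57.97, the foot of the radical line on ET is 18.65 from E and the perpendicular offset is √(37.6² − 18.65²) = 32.65. Taking the left-of-ET solution: Z = (24.56, 48.58).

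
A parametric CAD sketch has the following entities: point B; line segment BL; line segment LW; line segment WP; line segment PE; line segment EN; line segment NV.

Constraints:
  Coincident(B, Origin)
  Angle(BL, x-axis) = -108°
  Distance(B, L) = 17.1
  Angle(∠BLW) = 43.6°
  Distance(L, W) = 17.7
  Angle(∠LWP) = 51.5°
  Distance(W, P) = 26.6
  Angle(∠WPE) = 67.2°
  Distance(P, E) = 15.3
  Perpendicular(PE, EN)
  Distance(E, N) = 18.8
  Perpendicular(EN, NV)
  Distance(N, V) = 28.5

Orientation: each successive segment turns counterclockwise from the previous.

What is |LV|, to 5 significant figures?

33.476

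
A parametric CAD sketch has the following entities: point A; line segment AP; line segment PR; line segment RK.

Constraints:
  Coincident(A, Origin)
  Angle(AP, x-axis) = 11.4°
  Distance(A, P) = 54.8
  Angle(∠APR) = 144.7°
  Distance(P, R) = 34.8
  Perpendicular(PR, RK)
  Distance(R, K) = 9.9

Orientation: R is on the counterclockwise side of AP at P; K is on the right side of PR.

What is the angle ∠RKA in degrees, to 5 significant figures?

62.404°

A is at the origin; AP runs at 11.4° with length 54.8, so P = 54.8·(cos 11.4°, sin 11.4°) = (53.719, 10.832). ∠APR = 144.7°, so PR runs at 11.4° + (180° − 144.7°) = 46.700° from the x-axis; with |PR| = 34.8, R = P + 34.8·(cos 46.700°, sin 46.700°) = (77.585, 36.158). The perpendicularity gives RK at right angles to PR; with |RK| = 9.9 on the right of PR, K = R + 9.9·(0.72777, -0.68582) = (84.790, 29.369). Then cos ∠RKA = KR·KA / (|KR||KA|), giving 62.404°.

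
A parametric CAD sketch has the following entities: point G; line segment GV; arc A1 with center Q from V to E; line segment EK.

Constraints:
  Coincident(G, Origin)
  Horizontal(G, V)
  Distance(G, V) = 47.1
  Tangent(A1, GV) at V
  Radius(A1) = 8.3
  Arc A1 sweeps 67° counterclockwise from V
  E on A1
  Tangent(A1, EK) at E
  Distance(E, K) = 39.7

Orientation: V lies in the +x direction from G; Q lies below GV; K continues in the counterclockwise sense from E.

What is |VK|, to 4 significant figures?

47.61

G is at the origin; GV is horizontal with |GV| = 47.1 and V on the +x side, so V = (47.10, 0.000). A1 meets GV tangentially, so QV is at right angles to GV, so Q = V + (0, -8.3) = (47.10, -8.300). On A1, V sits at bearing 90° from Q; a 67° counterclockwise sweep puts E at bearing 157°, so E = Q + 8.3·(cos 157°, sin 157°) = (39.46, -5.057). Since A1 is tangent to EK there, QE ⟂ EK, so EK runs along (−sin 157°, cos 157°); with |EK| = 39.7, K = (23.95, -41.60). Then |VK| = |K − V| = 47.61.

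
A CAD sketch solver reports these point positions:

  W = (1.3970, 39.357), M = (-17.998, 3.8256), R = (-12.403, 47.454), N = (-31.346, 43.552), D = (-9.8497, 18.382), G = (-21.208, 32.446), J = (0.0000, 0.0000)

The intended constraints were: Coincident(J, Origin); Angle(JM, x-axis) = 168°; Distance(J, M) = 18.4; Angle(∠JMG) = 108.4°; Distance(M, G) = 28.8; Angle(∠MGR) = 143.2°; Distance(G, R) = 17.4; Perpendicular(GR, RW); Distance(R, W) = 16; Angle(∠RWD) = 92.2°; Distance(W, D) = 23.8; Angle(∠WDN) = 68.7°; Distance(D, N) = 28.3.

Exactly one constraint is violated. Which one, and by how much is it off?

Distance(D, N) = 28.3 — off by 4.80.

J = (0.00, 0.00) ✓; JM at 168.0° ✓; |JM| = 18.40 ✓; ∠JMG = 108.4° ✓; |MG| = 28.80 ✓; ∠MGR = 143.2° ✓; |GR| = 17.40 ✓; ∠(GR, RW) = 90.00° ✓; |RW| = 16.00 ✓; ∠RWD = 92.20° ✓; |WD| = 23.80 ✓; ∠WDN = 68.70° ✓; |DN| = 33.10 ✗.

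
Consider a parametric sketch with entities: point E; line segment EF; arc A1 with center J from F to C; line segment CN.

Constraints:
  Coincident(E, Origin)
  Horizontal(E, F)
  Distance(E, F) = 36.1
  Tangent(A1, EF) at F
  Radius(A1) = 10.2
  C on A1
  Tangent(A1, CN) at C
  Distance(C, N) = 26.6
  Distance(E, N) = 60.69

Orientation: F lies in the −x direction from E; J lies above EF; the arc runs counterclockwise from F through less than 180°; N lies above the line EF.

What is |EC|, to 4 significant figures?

34.33

E is at the origin; EF is horizontal with |EF| = 36.1 and F on the −x side, so F = (-36.10, 0.000). Tangency of A1 to EF means the radius JF is perpendicular to EF, so J = F + (0, 10.2) = (-36.10, 10.20). Since JC ⟂ CN (tangency), |JN| = √(10.2² + 26.6²) = 28.49 regardless of where C sits on A1. So N lies on both circle(E, 60.69) and circle(J, 28.49); the above-EF intersection is N = (-49.24, 35.48). C is the foot of the tangent from N: C = (-29.33, 17.83).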